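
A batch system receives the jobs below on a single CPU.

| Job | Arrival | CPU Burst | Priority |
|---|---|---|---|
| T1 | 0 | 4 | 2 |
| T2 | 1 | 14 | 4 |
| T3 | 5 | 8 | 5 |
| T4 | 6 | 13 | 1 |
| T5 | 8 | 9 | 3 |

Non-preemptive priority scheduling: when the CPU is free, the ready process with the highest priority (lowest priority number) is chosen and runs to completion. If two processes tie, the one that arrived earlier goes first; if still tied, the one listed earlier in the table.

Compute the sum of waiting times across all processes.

Schedule: | T1 0-4 | T2 4-18 | T4 18-31 | T5 31-40 | T3 40-48 |
Completion: T1=4  T2=18  T3=48  T4=31  T5=40
Waiting = turnaround − burst: T1=0, T2=3, T3=35, T4=12, T5=23
Total waiting = 0 + 3 + 35 + 12 + 23 = 73

73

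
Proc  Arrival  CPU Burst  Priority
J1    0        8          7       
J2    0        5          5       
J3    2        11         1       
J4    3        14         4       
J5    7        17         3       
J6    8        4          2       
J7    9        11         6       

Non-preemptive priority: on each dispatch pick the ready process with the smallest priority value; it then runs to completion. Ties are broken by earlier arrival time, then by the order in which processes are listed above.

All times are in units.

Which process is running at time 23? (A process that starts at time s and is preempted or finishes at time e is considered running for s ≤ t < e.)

J5

Timeline: | J2 0-5 | J3 5-16 | J6 16-20 | J5 20-37 | J4 37-51 | J7 51-62 | J1 62-70 |
Completion: J1=70  J2=5  J3=16  J4=51  J5=37  J6=20  J7=62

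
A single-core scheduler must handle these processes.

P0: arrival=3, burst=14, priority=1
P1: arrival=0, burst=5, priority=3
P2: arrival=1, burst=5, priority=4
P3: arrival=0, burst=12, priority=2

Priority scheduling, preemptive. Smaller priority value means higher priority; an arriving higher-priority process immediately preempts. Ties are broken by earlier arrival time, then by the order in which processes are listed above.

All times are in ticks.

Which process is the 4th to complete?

P2

Schedule: | P3 0-3 | P0 3-17 | P3 17-26 | P1 26-31 | P2 31-36 |
Completion: P0=17  P1=31  P2=36  P3=26
Finish order: P0 → P3 → P1 → P2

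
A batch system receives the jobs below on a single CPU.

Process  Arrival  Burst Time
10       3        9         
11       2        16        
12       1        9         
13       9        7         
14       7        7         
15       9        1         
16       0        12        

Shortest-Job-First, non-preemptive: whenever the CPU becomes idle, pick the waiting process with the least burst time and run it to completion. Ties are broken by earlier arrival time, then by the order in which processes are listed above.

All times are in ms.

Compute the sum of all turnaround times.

Gantt: | 16 0-12 | 15 12-13 | 14 13-20 | 13 20-27 | 12 27-36 | 10 36-45 | 11 45-61 |
Completion: 10=45  11=61  12=36  13=27  14=20  15=13  16=12
Turnaround (C−A): 10=42  11=59  12=35  13=18  14=13  15=4  16=12
Turnaround = completion − arrival: 10=42, 11=59, 12=35, 13=18, 14=13, 15=4, 16=12
Total turnaround = 42 + 59 + 35 + 18 + 13 + 4 + 12 = 183

183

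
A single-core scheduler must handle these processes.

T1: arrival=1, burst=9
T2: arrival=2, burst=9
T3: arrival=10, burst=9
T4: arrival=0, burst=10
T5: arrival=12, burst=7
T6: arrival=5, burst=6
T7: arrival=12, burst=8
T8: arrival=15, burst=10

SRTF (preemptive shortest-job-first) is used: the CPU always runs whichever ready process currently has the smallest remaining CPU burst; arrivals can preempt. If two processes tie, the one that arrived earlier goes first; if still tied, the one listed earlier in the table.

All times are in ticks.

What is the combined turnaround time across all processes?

238

Schedule: | T4 0-10 | T6 10-16 | T5 16-23 | T7 23-31 | T1 31-40 | T2 40-49 | T3 49-58 | T8 58-68 |
Completion: T1=40  T2=49  T3=58  T4=10  T5=23  T6=16  T7=31  T8=68
Turnaround = completion − arrival: T1=39, T2=47, T3=48, T4=10, T5=11, T6=11, T7=19, T8=53
Total turnaround = 39 + 47 + 48 + 10 + 11 + 11 + 19 + 53 = 238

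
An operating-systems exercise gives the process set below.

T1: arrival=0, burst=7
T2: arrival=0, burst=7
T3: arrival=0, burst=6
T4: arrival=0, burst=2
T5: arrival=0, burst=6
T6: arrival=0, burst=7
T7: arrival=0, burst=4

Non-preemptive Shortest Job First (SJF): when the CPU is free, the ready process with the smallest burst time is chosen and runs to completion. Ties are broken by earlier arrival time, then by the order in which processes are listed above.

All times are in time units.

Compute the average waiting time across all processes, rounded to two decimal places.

13.57

Gantt: | T4 0-2 | T7 2-6 | T3 6-12 | T5 12-18 | T1 18-25 | T2 25-32 | T6 32-39 |
Completion: T1=25  T2=32  T3=12  T4=2  T5=18  T6=39  T7=6
Turnaround (C−A): T1=25  T2=32  T3=12  T4=2  T5=18  T6=39  T7=6
Waiting times: T1=18, T2=25, T3=6, T4=0, T5=12, T6=32, T7=2
Average waiting = (18+25+6+0+12+32+2) / 7 = 95/7 = 13.57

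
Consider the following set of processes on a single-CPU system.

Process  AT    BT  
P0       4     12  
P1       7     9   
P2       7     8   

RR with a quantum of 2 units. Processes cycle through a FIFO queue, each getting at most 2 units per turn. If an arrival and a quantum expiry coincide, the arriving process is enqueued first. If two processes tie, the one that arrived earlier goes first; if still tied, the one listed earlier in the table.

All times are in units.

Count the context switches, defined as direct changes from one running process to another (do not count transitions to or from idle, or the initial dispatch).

Schedule: | idle 0-4 | P0 4-8 | P1 8-10 | P2 10-12 | P0 12-14 | P1 14-16 | P2 16-18 | P0 18-20 | P1 20-22 | P2 22-24 | P0 24-26 | P1 26-28 | P2 28-30 | P0 30-32 | P1 32-33 |
Completion: P0=32  P1=33  P2=30
Turnaround (C−A): P0=28  P1=26  P2=23

13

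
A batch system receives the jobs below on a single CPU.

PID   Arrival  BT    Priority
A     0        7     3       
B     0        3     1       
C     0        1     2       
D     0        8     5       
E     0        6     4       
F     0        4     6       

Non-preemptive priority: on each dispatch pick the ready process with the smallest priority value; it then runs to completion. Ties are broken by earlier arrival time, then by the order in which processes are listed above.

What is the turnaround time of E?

17

Timeline: | B 0-3 | C 3-4 | A 4-11 | E 11-17 | D 17-25 | F 25-29 |
Completion: A=11  B=3  C=4  D=25  E=17  F=29
Turnaround (C−A): A=11  B=3  C=4  D=25  E=17  F=29
Turnaround(E) = completion − arrival = 17 − 0 = 17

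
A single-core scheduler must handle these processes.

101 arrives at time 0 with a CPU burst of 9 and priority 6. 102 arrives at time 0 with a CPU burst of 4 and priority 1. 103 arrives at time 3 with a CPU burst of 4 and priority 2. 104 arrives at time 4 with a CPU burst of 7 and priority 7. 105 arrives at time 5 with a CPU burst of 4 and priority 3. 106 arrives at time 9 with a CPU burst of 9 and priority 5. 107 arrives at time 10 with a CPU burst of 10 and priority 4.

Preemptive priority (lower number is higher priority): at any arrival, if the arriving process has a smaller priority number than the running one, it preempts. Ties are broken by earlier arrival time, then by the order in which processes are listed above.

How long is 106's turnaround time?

Schedule: | 102 0-4 | 103 4-8 | 105 8-12 | 107 12-22 | 106 22-31 | 101 31-40 | 104 40-47 |
Completion: 101=40  102=4  103=8  104=47  105=12  106=31  107=22
Turnaround(106) = completion − arrival = 31 − 9 = 22

22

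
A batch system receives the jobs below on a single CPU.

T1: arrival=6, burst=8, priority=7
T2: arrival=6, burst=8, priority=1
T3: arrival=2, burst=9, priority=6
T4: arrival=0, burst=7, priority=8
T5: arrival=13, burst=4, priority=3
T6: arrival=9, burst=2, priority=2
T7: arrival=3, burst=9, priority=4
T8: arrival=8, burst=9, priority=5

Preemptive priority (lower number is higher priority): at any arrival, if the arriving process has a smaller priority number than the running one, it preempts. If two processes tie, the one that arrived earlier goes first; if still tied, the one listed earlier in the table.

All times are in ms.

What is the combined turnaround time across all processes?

Gantt: | T4 0-2 | T3 2-3 | T7 3-6 | T2 6-14 | T6 14-16 | T5 16-20 | T7 20-26 | T8 26-35 | T3 35-43 | T1 43-51 | T4 51-56 |
Completion: T1=51  T2=14  T3=43  T4=56  T5=20  T6=16  T7=26  T8=35
Turnaround (C−A): T1=45  T2=8  T3=41  T4=56  T5=7  T6=7  T7=23  T8=27
Turnaround = completion − arrival: T1=45, T2=8, T3=41, T4=56, T5=7, T6=7, T7=23, T8=27
Total turnaround = 45 + 8 + 41 + 56 + 7 + 7 + 23 + 27 = 214

214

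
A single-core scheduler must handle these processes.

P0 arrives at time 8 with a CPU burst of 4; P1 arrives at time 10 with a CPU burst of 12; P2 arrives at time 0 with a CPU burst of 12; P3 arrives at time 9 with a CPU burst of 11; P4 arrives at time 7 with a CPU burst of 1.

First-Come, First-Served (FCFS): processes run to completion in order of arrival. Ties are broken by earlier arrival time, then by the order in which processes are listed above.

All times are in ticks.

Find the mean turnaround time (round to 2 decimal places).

15.20

Gantt: | P2 0-12 | P4 12-13 | P0 13-17 | P3 17-28 | P1 28-40 |
Completion: P0=17  P1=40  P2=12  P3=28  P4=13
Turnaround (C−A): P0=9  P1=30  P2=12  P3=19  P4=6
Turnaround times: P0=9, P1=30, P2=12, P3=19, P4=6
Average turnaround = (9+30+12+19+6) / 5 = 76/5 = 15.20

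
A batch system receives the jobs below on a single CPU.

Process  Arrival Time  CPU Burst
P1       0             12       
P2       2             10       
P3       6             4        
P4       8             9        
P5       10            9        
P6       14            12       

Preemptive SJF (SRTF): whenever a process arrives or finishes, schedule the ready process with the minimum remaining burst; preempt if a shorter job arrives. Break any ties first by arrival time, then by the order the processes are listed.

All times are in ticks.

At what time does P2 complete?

Schedule: | P1 0-6 | P3 6-10 | P1 10-16 | P4 16-25 | P5 25-34 | P2 34-44 | P6 44-56 |
Completion: P1=16  P2=44  P3=10  P4=25  P5=34  P6=56
Turnaround (C−A): P1=16  P2=42  P3=4  P4=17  P5=24  P6=42

44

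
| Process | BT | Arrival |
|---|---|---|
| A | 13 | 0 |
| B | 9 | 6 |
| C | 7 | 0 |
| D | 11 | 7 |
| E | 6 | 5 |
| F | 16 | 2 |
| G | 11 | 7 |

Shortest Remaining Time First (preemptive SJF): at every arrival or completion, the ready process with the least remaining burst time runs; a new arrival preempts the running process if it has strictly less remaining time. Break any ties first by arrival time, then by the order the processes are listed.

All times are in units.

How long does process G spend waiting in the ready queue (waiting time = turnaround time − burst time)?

Gantt: | C 0-7 | E 7-13 | B 13-22 | D 22-33 | G 33-44 | A 44-57 | F 57-73 |
Completion: A=57  B=22  C=7  D=33  E=13  F=73  G=44
Turnaround (C−A): A=57  B=16  C=7  D=26  E=8  F=71  G=37
Waiting(G) = turnaround − burst = 37 − 11 = 26

26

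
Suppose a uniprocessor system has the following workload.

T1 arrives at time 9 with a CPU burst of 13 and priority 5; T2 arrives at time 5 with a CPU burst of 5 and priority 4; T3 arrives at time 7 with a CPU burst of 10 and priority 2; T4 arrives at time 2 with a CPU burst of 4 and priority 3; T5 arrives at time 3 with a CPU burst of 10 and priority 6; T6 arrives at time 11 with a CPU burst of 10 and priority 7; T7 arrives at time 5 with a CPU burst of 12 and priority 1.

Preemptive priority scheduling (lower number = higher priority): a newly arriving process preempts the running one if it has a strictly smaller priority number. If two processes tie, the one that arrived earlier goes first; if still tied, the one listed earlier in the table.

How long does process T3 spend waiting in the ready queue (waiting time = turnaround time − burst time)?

10

Timeline: | idle 0-2 | T4 2-5 | T7 5-17 | T3 17-27 | T4 27-28 | T2 28-33 | T1 33-46 | T5 46-56 | T6 56-66 |
Completion: T1=46  T2=33  T3=27  T4=28  T5=56  T6=66  T7=17
Turnaround (C−A): T1=37  T2=28  T3=20  T4=26  T5=53  T6=55  T7=12
Waiting(T3) = turnaround − burst = 20 − 10 = 10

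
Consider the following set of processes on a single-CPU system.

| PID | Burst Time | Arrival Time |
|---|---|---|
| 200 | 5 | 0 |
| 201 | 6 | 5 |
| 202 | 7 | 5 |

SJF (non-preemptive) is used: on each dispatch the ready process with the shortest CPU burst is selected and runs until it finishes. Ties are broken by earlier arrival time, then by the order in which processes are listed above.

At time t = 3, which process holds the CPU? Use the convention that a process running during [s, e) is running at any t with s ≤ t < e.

Schedule: | 200 0-5 | 201 5-11 | 202 11-18 |
Completion: 200=5  201=11  202=18
Turnaround (C−A): 200=5  201=6  202=13

200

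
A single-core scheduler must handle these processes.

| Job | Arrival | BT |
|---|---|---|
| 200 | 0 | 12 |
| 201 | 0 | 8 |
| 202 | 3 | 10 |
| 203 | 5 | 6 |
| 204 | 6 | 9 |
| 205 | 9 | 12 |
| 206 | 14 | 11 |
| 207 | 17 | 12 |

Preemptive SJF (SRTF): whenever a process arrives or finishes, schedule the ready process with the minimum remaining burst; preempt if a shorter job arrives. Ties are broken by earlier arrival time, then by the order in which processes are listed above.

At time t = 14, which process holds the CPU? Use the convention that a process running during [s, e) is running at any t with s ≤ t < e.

204

Gantt: | 201 0-8 | 203 8-14 | 204 14-23 | 202 23-33 | 206 33-44 | 200 44-56 | 205 56-68 | 207 68-80 |
Completion: 200=56  201=8  202=33  203=14  204=23  205=68  206=44  207=80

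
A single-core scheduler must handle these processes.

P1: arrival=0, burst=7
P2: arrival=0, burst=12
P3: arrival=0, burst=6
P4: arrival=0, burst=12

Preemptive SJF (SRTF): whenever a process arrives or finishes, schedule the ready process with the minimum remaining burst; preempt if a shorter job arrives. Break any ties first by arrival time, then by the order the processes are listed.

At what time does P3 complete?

6

Gantt: | P3 0-6 | P1 6-13 | P2 13-25 | P4 25-37 |
Completion: P1=13  P2=25  P3=6  P4=37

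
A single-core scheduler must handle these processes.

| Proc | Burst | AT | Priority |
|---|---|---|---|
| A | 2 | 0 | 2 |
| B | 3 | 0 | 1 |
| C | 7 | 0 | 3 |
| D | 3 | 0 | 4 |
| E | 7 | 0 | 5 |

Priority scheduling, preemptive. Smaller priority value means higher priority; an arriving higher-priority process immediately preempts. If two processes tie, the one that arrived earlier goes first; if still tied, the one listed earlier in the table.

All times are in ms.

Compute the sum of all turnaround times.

Gantt: | B 0-3 | A 3-5 | C 5-12 | D 12-15 | E 15-22 |
Completion: A=5  B=3  C=12  D=15  E=22
Turnaround = completion − arrival: A=5, B=3, C=12, D=15, E=22
Total turnaround = 5 + 3 + 12 + 15 + 22 = 57

57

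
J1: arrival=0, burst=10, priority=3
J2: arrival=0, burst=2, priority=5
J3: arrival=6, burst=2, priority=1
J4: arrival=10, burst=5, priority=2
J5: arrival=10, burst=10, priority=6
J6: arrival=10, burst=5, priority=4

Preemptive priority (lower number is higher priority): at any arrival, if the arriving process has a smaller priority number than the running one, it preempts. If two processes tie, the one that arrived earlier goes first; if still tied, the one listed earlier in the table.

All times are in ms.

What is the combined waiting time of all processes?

50

Timeline: | J1 0-6 | J3 6-8 | J1 8-10 | J4 10-15 | J1 15-17 | J6 17-22 | J2 22-24 | J5 24-34 |
Completion: J1=17  J2=24  J3=8  J4=15  J5=34  J6=22
Turnaround (C−A): J1=17  J2=24  J3=2  J4=5  J5=24  J6=12
Waiting = turnaround − burst: J1=7, J2=22, J3=0, J4=0, J5=14, J6=7
Total waiting = 7 + 22 + 0 + 0 + 14 + 7 = 50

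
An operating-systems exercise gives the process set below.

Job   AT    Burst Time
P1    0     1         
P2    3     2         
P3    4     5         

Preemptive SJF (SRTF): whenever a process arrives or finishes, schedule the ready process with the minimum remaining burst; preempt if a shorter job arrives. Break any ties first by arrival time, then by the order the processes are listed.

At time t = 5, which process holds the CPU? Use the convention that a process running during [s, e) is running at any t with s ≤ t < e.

Schedule: | P1 0-1 | idle 1-3 | P2 3-5 | P3 5-10 |
Completion: P1=1  P2=5  P3=10
Turnaround (C−A): P1=1  P2=2  P3=6

P3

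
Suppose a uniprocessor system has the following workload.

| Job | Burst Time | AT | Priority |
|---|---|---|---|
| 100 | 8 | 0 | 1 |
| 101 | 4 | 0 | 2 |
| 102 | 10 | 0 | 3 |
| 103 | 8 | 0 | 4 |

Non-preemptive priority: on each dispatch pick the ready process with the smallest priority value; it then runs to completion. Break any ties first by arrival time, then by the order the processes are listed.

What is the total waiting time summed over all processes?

Schedule: | 100 0-8 | 101 8-12 | 102 12-22 | 103 22-30 |
Completion: 100=8  101=12  102=22  103=30
Turnaround (C−A): 100=8  101=12  102=22  103=30
Waiting = turnaround − burst: 100=0, 101=8, 102=12, 103=22
Total waiting = 0 + 8 + 12 + 22 = 42

42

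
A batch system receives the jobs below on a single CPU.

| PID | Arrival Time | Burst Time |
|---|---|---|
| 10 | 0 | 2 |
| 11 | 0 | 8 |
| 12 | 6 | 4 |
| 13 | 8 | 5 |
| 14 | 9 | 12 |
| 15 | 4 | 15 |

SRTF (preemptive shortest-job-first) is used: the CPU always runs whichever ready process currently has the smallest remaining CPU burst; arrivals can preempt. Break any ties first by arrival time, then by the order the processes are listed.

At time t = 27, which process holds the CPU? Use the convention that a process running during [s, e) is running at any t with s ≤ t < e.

14

Timeline: | 10 0-2 | 11 2-10 | 12 10-14 | 13 14-19 | 14 19-31 | 15 31-46 |
Completion: 10=2  11=10  12=14  13=19  14=31  15=46
Turnaround (C−A): 10=2  11=10  12=8  13=11  14=22  15=42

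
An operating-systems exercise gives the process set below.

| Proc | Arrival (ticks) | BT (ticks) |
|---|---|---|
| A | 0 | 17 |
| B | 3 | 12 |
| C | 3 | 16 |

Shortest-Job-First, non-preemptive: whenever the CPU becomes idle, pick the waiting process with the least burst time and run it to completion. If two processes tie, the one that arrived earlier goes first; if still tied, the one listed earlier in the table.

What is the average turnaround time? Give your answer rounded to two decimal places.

Timeline: | A 0-17 | B 17-29 | C 29-45 |
Completion: A=17  B=29  C=45
Turnaround (C−A): A=17  B=26  C=42
Turnaround times: A=17, B=26, C=42
Average turnaround = (17+26+42) / 3 = 85/3 = 28.33

28.33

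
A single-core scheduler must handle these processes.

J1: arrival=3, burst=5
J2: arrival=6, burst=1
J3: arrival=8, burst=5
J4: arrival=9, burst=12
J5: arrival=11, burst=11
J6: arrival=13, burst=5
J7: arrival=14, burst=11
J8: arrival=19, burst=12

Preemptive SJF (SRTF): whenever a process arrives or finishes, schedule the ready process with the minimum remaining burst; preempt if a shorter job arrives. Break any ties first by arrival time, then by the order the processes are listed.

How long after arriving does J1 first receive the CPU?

Timeline: | idle 0-3 | J1 3-6 | J2 6-7 | J1 7-9 | J3 9-14 | J6 14-19 | J5 19-30 | J7 30-41 | J4 41-53 | J8 53-65 |
Completion: J1=9  J2=7  J3=14  J4=53  J5=30  J6=19  J7=41  J8=65
Turnaround (C−A): J1=6  J2=1  J3=6  J4=44  J5=19  J6=6  J7=27  J8=46
Response(J1) = first start − arrival = 3 − 3 = 0

0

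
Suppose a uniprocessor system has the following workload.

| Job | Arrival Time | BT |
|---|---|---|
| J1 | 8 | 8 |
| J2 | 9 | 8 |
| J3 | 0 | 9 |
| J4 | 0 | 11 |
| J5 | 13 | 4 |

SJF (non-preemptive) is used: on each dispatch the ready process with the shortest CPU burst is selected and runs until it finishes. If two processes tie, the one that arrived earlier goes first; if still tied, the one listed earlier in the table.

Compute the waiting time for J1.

Schedule: | J3 0-9 | J1 9-17 | J5 17-21 | J2 21-29 | J4 29-40 |
Completion: J1=17  J2=29  J3=9  J4=40  J5=21
Waiting(J1) = turnaround − burst = 9 − 8 = 1

1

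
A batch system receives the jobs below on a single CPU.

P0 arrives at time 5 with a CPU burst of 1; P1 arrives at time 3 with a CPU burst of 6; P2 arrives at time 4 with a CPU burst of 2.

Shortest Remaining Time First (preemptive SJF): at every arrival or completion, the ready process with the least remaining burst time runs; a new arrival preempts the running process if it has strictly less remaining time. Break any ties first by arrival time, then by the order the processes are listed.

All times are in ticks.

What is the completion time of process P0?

7

Schedule: | idle 0-3 | P1 3-4 | P2 4-6 | P0 6-7 | P1 7-12 |
Completion: P0=7  P1=12  P2=6
Turnaround (C−A): P0=2  P1=9  P2=2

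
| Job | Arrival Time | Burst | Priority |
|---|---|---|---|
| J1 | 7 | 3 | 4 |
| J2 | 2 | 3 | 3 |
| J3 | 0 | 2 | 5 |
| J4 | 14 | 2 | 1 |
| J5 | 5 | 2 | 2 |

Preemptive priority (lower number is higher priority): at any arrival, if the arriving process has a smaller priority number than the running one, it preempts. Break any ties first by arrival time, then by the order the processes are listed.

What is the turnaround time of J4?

2

Gantt: | J3 0-2 | J2 2-5 | J5 5-7 | J1 7-10 | idle 10-14 | J4 14-16 |
Completion: J1=10  J2=5  J3=2  J4=16  J5=7
Turnaround (C−A): J1=3  J2=3  J3=2  J4=2  J5=2
Turnaround(J4) = completion − arrival = 16 − 14 = 2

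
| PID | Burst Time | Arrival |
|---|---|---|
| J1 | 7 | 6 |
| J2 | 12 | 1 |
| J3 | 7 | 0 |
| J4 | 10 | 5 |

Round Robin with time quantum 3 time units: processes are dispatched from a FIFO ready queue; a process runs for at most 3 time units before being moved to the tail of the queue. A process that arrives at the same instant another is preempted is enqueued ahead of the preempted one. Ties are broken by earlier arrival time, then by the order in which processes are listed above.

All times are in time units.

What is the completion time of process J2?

35

Schedule: | J3 0-3 | J2 3-6 | J3 6-9 | J4 9-12 | J1 12-15 | J2 15-18 | J3 18-19 | J4 19-22 | J1 22-25 | J2 25-28 | J4 28-31 | J1 31-32 | J2 32-35 | J4 35-36 |
Completion: J1=32  J2=35  J3=19  J4=36
Turnaround (C−A): J1=26  J2=34  J3=19  J4=31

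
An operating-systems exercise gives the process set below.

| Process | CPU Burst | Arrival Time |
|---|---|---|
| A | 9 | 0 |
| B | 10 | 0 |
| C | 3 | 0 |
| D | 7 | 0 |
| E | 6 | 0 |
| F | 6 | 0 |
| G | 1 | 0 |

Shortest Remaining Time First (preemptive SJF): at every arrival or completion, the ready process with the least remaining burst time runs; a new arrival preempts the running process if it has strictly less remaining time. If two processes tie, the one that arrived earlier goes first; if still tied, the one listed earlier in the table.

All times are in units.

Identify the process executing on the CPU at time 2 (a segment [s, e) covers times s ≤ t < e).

Gantt: | G 0-1 | C 1-4 | E 4-10 | F 10-16 | D 16-23 | A 23-32 | B 32-42 |
Completion: A=32  B=42  C=4  D=23  E=10  F=16  G=1
Turnaround (C−A): A=32  B=42  C=4  D=23  E=10  F=16  G=1

C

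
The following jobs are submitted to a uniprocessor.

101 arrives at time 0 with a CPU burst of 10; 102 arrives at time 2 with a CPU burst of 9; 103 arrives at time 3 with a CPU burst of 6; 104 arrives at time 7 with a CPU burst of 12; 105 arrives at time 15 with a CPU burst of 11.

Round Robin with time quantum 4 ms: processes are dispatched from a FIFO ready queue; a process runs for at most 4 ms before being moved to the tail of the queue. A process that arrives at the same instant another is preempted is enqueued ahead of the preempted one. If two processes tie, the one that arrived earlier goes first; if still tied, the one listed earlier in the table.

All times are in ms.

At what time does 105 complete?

Timeline: | 101 0-4 | 102 4-8 | 103 8-12 | 101 12-16 | 104 16-20 | 102 20-24 | 103 24-26 | 105 26-30 | 101 30-32 | 104 32-36 | 102 36-37 | 105 37-41 | 104 41-45 | 105 45-48 |
Completion: 101=32  102=37  103=26  104=45  105=48

48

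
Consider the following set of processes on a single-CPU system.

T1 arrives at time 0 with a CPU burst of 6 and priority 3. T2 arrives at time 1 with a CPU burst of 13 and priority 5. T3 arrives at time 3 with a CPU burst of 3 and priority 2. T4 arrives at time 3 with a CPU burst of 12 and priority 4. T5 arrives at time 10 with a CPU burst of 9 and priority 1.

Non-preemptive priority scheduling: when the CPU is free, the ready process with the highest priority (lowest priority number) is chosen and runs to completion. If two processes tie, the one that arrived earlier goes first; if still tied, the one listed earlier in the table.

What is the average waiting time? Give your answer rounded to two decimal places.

9.80

Gantt: | T1 0-6 | T3 6-9 | T4 9-21 | T5 21-30 | T2 30-43 |
Completion: T1=6  T2=43  T3=9  T4=21  T5=30
Turnaround (C−A): T1=6  T2=42  T3=6  T4=18  T5=20
Waiting times: T1=0, T2=29, T3=3, T4=6, T5=11
Average waiting = (0+29+3+6+11) / 5 = 49/5 = 9.80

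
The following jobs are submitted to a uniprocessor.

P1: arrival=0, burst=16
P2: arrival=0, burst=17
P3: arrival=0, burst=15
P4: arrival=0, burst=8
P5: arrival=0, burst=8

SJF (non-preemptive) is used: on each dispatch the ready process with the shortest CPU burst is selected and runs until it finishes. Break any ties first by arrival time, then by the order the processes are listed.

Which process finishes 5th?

Schedule: | P4 0-8 | P5 8-16 | P3 16-31 | P1 31-47 | P2 47-64 |
Completion: P1=47  P2=64  P3=31  P4=8  P5=16
Turnaround (C−A): P1=47  P2=64  P3=31  P4=8  P5=16
Finish order: P4 → P5 → P3 → P1 → P2

P2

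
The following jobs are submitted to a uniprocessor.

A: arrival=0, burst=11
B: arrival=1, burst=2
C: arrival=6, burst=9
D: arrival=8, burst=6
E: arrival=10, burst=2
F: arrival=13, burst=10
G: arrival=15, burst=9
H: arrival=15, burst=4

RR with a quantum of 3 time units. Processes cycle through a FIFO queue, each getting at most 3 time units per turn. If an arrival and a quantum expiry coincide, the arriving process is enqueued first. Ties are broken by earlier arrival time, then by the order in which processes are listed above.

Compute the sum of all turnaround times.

Timeline: | A 0-3 | B 3-5 | A 5-8 | C 8-11 | D 11-14 | A 14-17 | E 17-19 | C 19-22 | F 22-25 | D 25-28 | G 28-31 | H 31-34 | A 34-36 | C 36-39 | F 39-42 | G 42-45 | H 45-46 | F 46-49 | G 49-52 | F 52-53 |
Completion: A=36  B=5  C=39  D=28  E=19  F=53  G=52  H=46
Turnaround (C−A): A=36  B=4  C=33  D=20  E=9  F=40  G=37  H=31
Turnaround = completion − arrival: A=36, B=4, C=33, D=20, E=9, F=40, G=37, H=31
Total turnaround = 36 + 4 + 33 + 20 + 9 + 40 + 37 + 31 = 210

210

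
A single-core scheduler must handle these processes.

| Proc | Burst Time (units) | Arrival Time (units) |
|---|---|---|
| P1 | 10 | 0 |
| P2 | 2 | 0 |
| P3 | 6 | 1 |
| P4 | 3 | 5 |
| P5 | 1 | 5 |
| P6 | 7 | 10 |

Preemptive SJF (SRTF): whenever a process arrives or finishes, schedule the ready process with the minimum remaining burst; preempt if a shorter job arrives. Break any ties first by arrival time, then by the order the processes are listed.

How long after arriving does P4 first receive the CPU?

Schedule: | P2 0-2 | P3 2-5 | P5 5-6 | P3 6-9 | P4 9-12 | P6 12-19 | P1 19-29 |
Completion: P1=29  P2=2  P3=9  P4=12  P5=6  P6=19
Response(P4) = first start − arrival = 9 − 5 = 4

4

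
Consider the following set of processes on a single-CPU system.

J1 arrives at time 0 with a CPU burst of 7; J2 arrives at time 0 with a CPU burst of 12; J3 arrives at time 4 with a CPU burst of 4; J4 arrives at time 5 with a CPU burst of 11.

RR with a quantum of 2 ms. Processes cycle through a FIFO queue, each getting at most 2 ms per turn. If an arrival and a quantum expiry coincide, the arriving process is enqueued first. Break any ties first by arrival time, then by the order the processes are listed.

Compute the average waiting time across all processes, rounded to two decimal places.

Schedule: | J1 0-2 | J2 2-4 | J1 4-6 | J3 6-8 | J2 8-10 | J4 10-12 | J1 12-14 | J3 14-16 | J2 16-18 | J4 18-20 | J1 20-21 | J2 21-23 | J4 23-25 | J2 25-27 | J4 27-29 | J2 29-31 | J4 31-34 |
Completion: J1=21  J2=31  J3=16  J4=34
Waiting times: J1=14, J2=19, J3=8, J4=18
Average waiting = (14+19+8+18) / 4 = 59/4 = 14.75

14.75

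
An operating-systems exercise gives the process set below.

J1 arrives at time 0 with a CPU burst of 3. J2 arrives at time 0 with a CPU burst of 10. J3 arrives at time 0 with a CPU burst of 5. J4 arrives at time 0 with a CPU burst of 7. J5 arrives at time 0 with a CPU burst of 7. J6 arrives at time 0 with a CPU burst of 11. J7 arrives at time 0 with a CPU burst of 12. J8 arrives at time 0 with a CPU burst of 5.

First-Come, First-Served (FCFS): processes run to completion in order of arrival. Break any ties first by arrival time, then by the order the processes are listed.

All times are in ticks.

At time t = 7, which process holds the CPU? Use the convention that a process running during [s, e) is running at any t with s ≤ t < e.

Gantt: | J1 0-3 | J2 3-13 | J3 13-18 | J4 18-25 | J5 25-32 | J6 32-43 | J7 43-55 | J8 55-60 |
Completion: J1=3  J2=13  J3=18  J4=25  J5=32  J6=43  J7=55  J8=60
Turnaround (C−A): J1=3  J2=13  J3=18  J4=25  J5=32  J6=43  J7=55  J8=60

J2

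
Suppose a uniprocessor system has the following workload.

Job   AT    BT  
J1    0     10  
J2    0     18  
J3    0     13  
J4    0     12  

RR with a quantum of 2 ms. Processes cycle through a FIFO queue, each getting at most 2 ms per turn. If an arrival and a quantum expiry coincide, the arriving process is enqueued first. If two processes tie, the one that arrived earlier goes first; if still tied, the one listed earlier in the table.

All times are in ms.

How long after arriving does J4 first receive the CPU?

6

Schedule: | J1 0-2 | J2 2-4 | J3 4-6 | J4 6-8 | J1 8-10 | J2 10-12 | J3 12-14 | J4 14-16 | J1 16-18 | J2 18-20 | J3 20-22 | J4 22-24 | J1 24-26 | J2 26-28 | J3 28-30 | J4 30-32 | J1 32-34 | J2 34-36 | J3 36-38 | J4 38-40 | J2 40-42 | J3 42-44 | J4 44-46 | J2 46-48 | J3 48-49 | J2 49-53 |
Completion: J1=34  J2=53  J3=49  J4=46
Turnaround (C−A): J1=34  J2=53  J3=49  J4=46
Response(J4) = first start − arrival = 6 − 0 = 6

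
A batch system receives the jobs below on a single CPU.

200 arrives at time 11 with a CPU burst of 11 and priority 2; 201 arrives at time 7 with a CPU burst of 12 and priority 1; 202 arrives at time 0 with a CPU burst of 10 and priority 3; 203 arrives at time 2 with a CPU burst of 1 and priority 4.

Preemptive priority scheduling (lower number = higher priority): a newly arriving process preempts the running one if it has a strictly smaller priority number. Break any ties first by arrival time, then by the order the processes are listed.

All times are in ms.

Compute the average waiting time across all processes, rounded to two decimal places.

15.50

Schedule: | 202 0-7 | 201 7-19 | 200 19-30 | 202 30-33 | 203 33-34 |
Completion: 200=30  201=19  202=33  203=34
Turnaround (C−A): 200=19  201=12  202=33  203=32
Waiting times: 200=8, 201=0, 202=23, 203=31
Average waiting = (8+0+23+31) / 4 = 62/4 = 15.50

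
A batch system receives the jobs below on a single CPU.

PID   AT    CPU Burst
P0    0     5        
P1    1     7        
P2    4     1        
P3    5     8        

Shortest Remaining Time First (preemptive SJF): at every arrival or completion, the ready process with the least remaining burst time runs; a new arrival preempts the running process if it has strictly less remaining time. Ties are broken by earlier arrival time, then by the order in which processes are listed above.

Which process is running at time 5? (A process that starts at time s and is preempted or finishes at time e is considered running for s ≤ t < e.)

P2

Schedule: | P0 0-5 | P2 5-6 | P1 6-13 | P3 13-21 |
Completion: P0=5  P1=13  P2=6  P3=21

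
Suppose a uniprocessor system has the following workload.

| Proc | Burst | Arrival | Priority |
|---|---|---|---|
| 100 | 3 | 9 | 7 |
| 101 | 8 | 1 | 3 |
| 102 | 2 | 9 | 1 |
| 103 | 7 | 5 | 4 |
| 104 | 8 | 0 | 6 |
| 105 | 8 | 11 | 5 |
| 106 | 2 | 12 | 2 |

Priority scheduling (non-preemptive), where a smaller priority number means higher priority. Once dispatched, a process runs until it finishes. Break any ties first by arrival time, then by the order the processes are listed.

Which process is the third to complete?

Timeline: | 104 0-8 | 101 8-16 | 102 16-18 | 106 18-20 | 103 20-27 | 105 27-35 | 100 35-38 |
Completion: 100=38  101=16  102=18  103=27  104=8  105=35  106=20
Turnaround (C−A): 100=29  101=15  102=9  103=22  104=8  105=24  106=8
Finish order: 104 → 101 → 102 → 106 → 103 → 105 → 100

102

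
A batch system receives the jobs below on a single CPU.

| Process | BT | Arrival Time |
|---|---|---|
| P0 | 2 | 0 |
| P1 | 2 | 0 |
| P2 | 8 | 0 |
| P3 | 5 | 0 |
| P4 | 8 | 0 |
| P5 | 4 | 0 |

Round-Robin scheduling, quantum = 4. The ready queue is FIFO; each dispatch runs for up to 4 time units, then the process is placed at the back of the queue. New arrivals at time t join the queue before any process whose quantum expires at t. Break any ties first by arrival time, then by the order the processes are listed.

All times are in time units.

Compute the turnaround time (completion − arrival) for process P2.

Timeline: | P0 0-2 | P1 2-4 | P2 4-8 | P3 8-12 | P4 12-16 | P5 16-20 | P2 20-24 | P3 24-25 | P4 25-29 |
Completion: P0=2  P1=4  P2=24  P3=25  P4=29  P5=20
Turnaround (C−A): P0=2  P1=4  P2=24  P3=25  P4=29  P5=20
Turnaround(P2) = completion − arrival = 24 − 0 = 24

24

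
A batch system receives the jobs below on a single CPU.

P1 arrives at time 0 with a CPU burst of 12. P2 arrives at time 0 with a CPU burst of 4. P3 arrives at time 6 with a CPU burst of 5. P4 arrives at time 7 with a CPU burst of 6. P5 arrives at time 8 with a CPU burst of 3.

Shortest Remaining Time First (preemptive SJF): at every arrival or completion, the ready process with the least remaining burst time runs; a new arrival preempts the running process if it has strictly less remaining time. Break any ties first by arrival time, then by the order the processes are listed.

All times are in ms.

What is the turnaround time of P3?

Schedule: | P2 0-4 | P1 4-6 | P3 6-11 | P5 11-14 | P4 14-20 | P1 20-30 |
Completion: P1=30  P2=4  P3=11  P4=20  P5=14
Turnaround (C−A): P1=30  P2=4  P3=5  P4=13  P5=6
Turnaround(P3) = completion − arrival = 11 − 6 = 5

5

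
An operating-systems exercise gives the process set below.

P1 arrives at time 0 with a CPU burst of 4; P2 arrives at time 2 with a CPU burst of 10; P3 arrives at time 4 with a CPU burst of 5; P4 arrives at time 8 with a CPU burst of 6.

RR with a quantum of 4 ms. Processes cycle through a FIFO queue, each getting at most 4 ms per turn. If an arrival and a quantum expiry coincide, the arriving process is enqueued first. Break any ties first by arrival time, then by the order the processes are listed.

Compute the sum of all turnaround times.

Timeline: | P1 0-4 | P2 4-8 | P3 8-12 | P4 12-16 | P2 16-20 | P3 20-21 | P4 21-23 | P2 23-25 |
Completion: P1=4  P2=25  P3=21  P4=23
Turnaround (C−A): P1=4  P2=23  P3=17  P4=15
Turnaround = completion − arrival: P1=4, P2=23, P3=17, P4=15
Total turnaround = 4 + 23 + 17 + 15 = 59

59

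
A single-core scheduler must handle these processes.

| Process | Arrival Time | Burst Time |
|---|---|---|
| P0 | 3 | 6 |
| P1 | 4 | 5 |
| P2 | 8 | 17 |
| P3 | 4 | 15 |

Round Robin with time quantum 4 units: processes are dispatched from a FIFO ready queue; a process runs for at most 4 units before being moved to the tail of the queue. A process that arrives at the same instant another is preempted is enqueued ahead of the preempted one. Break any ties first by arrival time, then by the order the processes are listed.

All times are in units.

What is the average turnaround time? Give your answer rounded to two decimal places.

Gantt: | idle 0-3 | P0 3-7 | P1 7-11 | P3 11-15 | P0 15-17 | P2 17-21 | P1 21-22 | P3 22-26 | P2 26-30 | P3 30-34 | P2 34-38 | P3 38-41 | P2 41-46 |
Completion: P0=17  P1=22  P2=46  P3=41
Turnaround (C−A): P0=14  P1=18  P2=38  P3=37
Turnaround times: P0=14, P1=18, P2=38, P3=37
Average turnaround = (14+18+38+37) / 4 = 107/4 = 26.75

26.75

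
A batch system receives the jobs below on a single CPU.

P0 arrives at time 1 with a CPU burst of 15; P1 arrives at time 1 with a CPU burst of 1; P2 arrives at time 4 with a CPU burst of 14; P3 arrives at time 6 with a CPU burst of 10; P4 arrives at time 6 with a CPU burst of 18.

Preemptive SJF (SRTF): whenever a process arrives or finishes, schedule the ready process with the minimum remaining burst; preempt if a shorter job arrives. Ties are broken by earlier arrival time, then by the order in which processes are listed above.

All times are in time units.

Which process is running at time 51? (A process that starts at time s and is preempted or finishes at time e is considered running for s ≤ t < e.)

P4

Schedule: | idle 0-1 | P1 1-2 | P0 2-6 | P3 6-16 | P0 16-27 | P2 27-41 | P4 41-59 |
Completion: P0=27  P1=2  P2=41  P3=16  P4=59
Turnaround (C−A): P0=26  P1=1  P2=37  P3=10  P4=53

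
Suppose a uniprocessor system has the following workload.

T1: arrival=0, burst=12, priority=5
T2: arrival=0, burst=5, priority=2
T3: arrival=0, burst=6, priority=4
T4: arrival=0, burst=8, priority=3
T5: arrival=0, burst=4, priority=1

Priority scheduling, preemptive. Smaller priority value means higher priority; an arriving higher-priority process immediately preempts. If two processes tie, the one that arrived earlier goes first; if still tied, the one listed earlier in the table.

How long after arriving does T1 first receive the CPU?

Timeline: | T5 0-4 | T2 4-9 | T4 9-17 | T3 17-23 | T1 23-35 |
Completion: T1=35  T2=9  T3=23  T4=17  T5=4
Response(T1) = first start − arrival = 23 − 0 = 23

23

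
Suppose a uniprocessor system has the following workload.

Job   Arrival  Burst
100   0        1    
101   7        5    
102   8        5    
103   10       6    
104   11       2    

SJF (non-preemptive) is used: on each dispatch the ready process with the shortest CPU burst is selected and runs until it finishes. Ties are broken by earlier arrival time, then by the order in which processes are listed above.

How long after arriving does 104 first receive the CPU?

1

Timeline: | 100 0-1 | idle 1-7 | 101 7-12 | 104 12-14 | 102 14-19 | 103 19-25 |
Completion: 100=1  101=12  102=19  103=25  104=14
Turnaround (C−A): 100=1  101=5  102=11  103=15  104=3
Response(104) = first start − arrival = 12 − 11 = 1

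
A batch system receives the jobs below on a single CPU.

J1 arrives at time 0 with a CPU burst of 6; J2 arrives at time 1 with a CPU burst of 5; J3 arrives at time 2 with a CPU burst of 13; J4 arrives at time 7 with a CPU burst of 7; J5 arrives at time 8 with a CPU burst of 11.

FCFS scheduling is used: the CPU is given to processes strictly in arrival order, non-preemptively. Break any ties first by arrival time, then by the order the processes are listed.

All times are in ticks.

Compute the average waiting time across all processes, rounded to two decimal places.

10.80

Timeline: | J1 0-6 | J2 6-11 | J3 11-24 | J4 24-31 | J5 31-42 |
Completion: J1=6  J2=11  J3=24  J4=31  J5=42
Waiting times: J1=0, J2=5, J3=9, J4=17, J5=23
Average waiting = (0+5+9+17+23) / 5 = 54/5 = 10.80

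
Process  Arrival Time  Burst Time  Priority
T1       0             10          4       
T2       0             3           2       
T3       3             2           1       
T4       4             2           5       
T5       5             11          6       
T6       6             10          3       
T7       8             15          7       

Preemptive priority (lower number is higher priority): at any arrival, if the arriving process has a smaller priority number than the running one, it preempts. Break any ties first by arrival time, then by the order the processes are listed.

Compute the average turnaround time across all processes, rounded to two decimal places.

20.14

Gantt: | T2 0-3 | T3 3-5 | T1 5-6 | T6 6-16 | T1 16-25 | T4 25-27 | T5 27-38 | T7 38-53 |
Completion: T1=25  T2=3  T3=5  T4=27  T5=38  T6=16  T7=53
Turnaround (C−A): T1=25  T2=3  T3=2  T4=23  T5=33  T6=10  T7=45
Turnaround times: T1=25, T2=3, T3=2, T4=23, T5=33, T6=10, T7=45
Average turnaround = (25+3+2+23+33+10+45) / 7 = 141/7 = 20.14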